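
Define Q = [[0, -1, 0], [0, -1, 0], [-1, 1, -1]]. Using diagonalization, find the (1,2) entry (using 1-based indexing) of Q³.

-1

Characteristic polynomial: r^3 + 2r^2 + r = r(r + 1)^2, so the eigenvalues are -1, -1, 0.
r=0: eigenvector (1, 0, -1).
r=-1: eigenvector (0, 0, 1).
r=-1: eigenvector (1, 1, -1).
P = [[1, 0, 1], [0, 0, 1], [-1, 1, -1]], D = diag(0, -1, -1), P⁻¹ = [[1, -1, 0], [1, 0, 1], [0, 1, 0]].
Q³ = P·diag(0, -1, -1)·P⁻¹ = [[0, -1, 0], [0, -1, 0], [-1, 1, -1]].
The requested entry is -1.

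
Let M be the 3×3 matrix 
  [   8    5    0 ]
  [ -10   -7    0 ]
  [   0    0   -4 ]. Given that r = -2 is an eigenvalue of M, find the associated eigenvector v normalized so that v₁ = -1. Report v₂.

2

M + 2I = [[10, 5, 0], [-10, -5, 0], [0, 0, -2]].
Solving (M + 2I)v = 0 gives the eigenspace spanned by (-1, 2, 0).
With v₁ = -1, v = (-1, 2, 0), so v₂ = 2.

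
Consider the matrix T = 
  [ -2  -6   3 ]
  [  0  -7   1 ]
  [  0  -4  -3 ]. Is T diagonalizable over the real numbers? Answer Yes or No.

No

Characteristic polynomial: p(λ) = λ^3 + 12λ^2 + 45λ + 50 = (λ + 2)(λ + 5)^2.
λ = -5 has algebraic multiplicity 2; rank(T + 5I) = 2, so geometric multiplicity = 1.
Geometric multiplicity < algebraic multiplicity, so T is not diagonalizable.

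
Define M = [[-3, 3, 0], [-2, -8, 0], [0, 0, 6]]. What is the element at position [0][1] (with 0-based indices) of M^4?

Characteristic polynomial: r^3 + 5r^2 - 36r - 180 = (r - 6)(r + 5)(r + 6), so the eigenvalues are -6, -5, 6.
r=-6: eigenvector (1, -1, 0).
r=-5: eigenvector (3, -2, 0).
r=6: eigenvector (0, 0, 1).
P = [[1, 3, 0], [-1, -2, 0], [0, 0, 1]], D = diag(-6, -5, 6), P⁻¹ = [[-2, -3, 0], [1, 1, 0], [0, 0, 1]].
M⁴ = P·diag(1296, 625, 1296)·P⁻¹ = [[-717, -2013, 0], [1342, 2638, 0], [0, 0, 1296]].
The requested entry is -2013.

-2013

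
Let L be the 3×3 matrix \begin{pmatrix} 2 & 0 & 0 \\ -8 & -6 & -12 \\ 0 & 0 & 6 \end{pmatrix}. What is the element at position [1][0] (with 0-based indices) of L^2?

Characteristic polynomial: λ^3 - 2λ^2 - 36λ + 72 = (λ - 6)(λ - 2)(λ + 6), so the eigenvalues are -6, 2, 6.
λ=2: eigenvector (1, -1, 0).
λ=-6: eigenvector (0, 1, 0).
λ=6: eigenvector (0, -1, 1).
P = [[1, 0, 0], [-1, 1, -1], [0, 0, 1]], D = diag(2, -6, 6), P⁻¹ = [[1, 0, 0], [1, 1, 1], [0, 0, 1]].
L² = P·diag(4, 36, 36)·P⁻¹ = [[4, 0, 0], [32, 36, 0], [0, 0, 36]].
The requested entry is 32.

32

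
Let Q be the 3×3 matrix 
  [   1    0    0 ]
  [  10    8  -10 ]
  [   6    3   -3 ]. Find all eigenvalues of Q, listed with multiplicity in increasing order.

Characteristic polynomial: p(λ) = λ^3 - 6λ^2 + 11λ - 6 = (λ - 3)(λ - 2)(λ - 1).
Roots (with multiplicity): 1, 2, 3.

1, 2, 3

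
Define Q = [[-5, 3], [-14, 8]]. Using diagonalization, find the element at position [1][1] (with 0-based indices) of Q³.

Characteristic polynomial: λ^2 - 3λ + 2 = (λ - 2)(λ - 1), so the eigenvalues are 1, 2.
λ=1: eigenvector (1, 2).
λ=2: eigenvector (3, 7).
P = [[1, 3], [2, 7]], D = diag(1, 2), P⁻¹ = [[7, -3], [-2, 1]].
Q³ = P·diag(1, 8)·P⁻¹ = [[-41, 21], [-98, 50]].
The requested entry is 50.

50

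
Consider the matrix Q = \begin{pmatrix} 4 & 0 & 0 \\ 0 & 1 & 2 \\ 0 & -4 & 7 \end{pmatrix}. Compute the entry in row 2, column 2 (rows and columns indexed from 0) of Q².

Characteristic polynomial: r^3 - 12r^2 + 47r - 60 = (r - 5)(r - 4)(r - 3), so the eigenvalues are 3, 4, 5.
r=4: eigenvector (1, 0, 0).
r=5: eigenvector (0, 1, 2).
r=3: eigenvector (0, -1, -1).
P = [[1, 0, 0], [0, 1, -1], [0, 2, -1]], D = diag(4, 5, 3), P⁻¹ = [[1, 0, 0], [0, -1, 1], [0, -2, 1]].
Q² = P·diag(16, 25, 9)·P⁻¹ = [[16, 0, 0], [0, -7, 16], [0, -32, 41]].
The requested entry is 41.

41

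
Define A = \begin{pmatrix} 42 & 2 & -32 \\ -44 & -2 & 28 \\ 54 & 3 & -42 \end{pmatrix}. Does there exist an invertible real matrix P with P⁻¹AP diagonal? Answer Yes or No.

Characteristic polynomial: p(λ) = λ^3 + 2λ^2 - 32λ - 96 = (λ - 6)(λ + 4)^2.
λ = -4 has algebraic multiplicity 2; rank(A + 4I) = 2, so geometric multiplicity = 1.
Geometric multiplicity < algebraic multiplicity, so A is not diagonalizable.

No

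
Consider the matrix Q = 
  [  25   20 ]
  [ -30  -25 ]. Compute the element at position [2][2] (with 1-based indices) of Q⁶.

15625

Characteristic polynomial: s^2 - 25 = (s - 5)(s + 5), so the eigenvalues are -5, 5.
s=5: eigenvector (-1, 1).
s=-5: eigenvector (-2, 3).
P = [[-1, -2], [1, 3]], D = diag(5, -5), P⁻¹ = [[-3, -2], [1, 1]].
Q⁶ = P·diag(15625, 15625)·P⁻¹ = [[15625, 0], [0, 15625]].
The requested entry is 15625.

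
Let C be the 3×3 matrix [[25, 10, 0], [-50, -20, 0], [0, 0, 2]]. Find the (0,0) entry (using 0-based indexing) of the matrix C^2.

125

Characteristic polynomial: r^3 - 7r^2 + 10r = r(r - 5)(r - 2), so the eigenvalues are 0, 2, 5.
r=5: eigenvector (1, -2, 0).
r=0: eigenvector (-2, 5, 0).
r=2: eigenvector (0, 0, 1).
P = [[1, -2, 0], [-2, 5, 0], [0, 0, 1]], D = diag(5, 0, 2), P⁻¹ = [[5, 2, 0], [2, 1, 0], [0, 0, 1]].
C² = P·diag(25, 0, 4)·P⁻¹ = [[125, 50, 0], [-250, -100, 0], [0, 0, 4]].
The requested entry is 125.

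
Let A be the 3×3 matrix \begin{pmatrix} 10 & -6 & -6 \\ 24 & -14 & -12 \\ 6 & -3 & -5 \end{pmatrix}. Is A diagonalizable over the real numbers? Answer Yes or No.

Yes

Characteristic polynomial: p(t) = t^3 + 9t^2 + 24t + 20 = (t + 2)^2(t + 5).
t = -2 has algebraic multiplicity 2; rank(A + 2I) = 1, so geometric multiplicity = 2.
Every eigenvalue has geometric = algebraic multiplicity, so A is diagonalizable.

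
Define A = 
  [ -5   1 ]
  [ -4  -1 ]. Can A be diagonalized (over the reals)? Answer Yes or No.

No

Characteristic polynomial: p(r) = r^2 + 6r + 9 = (r + 3)^2.
r = -3 has algebraic multiplicity 2; rank(A + 3I) = 1, so geometric multiplicity = 1.
Geometric multiplicity < algebraic multiplicity, so A is not diagonalizable.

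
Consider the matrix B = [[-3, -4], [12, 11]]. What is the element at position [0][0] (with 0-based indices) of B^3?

Characteristic polynomial: t^2 - 8t + 15 = (t - 5)(t - 3), so the eigenvalues are 3, 5.
t=5: eigenvector (1, -2).
t=3: eigenvector (2, -3).
P = [[1, 2], [-2, -3]], D = diag(5, 3), P⁻¹ = [[-3, -2], [2, 1]].
B³ = P·diag(125, 27)·P⁻¹ = [[-267, -196], [588, 419]].
The requested entry is -267.

-267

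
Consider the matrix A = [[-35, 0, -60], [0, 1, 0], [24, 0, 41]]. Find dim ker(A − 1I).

A − 1I = [[-36, 0, -60], [0, 0, 0], [24, 0, 40]].
This matrix has rank 1, so its null space has dimension 3 − 1 = 2.

2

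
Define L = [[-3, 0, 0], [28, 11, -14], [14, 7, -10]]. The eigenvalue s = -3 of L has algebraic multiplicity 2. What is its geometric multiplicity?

L + 3I = [[0, 0, 0], [28, 14, -14], [14, 7, -7]].
This matrix has rank 1, so its null space has dimension 3 − 1 = 2.

2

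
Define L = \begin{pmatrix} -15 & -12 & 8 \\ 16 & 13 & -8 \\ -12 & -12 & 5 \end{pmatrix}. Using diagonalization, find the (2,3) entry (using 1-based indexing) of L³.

Characteristic polynomial: μ^3 - 3μ^2 - 13μ + 15 = (μ - 5)(μ - 1)(μ + 3), so the eigenvalues are -3, 1, 5.
μ=-3: eigenvector (1, -1, 0).
μ=1: eigenvector (3, -2, 3).
μ=5: eigenvector (1, -1, 1).
P = [[1, 3, 1], [-1, -2, -1], [0, 3, 1]], D = diag(-3, 1, 5), P⁻¹ = [[1, 0, -1], [1, 1, 0], [-3, -3, 1]].
L³ = P·diag(-27, 1, 125)·P⁻¹ = [[-399, -372, 152], [400, 373, -152], [-372, -372, 125]].
The requested entry is -152.

-152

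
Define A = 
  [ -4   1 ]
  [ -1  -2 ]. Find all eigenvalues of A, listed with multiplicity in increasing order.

Characteristic polynomial: p(s) = s^2 + 6s + 9 = (s + 3)^2.
Roots (with multiplicity): -3, -3.

-3, -3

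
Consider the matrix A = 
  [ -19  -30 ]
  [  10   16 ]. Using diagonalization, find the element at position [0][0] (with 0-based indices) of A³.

Characteristic polynomial: μ^2 + 3μ - 4 = (μ - 1)(μ + 4), so the eigenvalues are -4, 1.
μ=1: eigenvector (3, -2).
μ=-4: eigenvector (-2, 1).
P = [[3, -2], [-2, 1]], D = diag(1, -4), P⁻¹ = [[-1, -2], [-2, -3]].
A³ = P·diag(1, -64)·P⁻¹ = [[-259, -390], [130, 196]].
The requested entry is -259.

-259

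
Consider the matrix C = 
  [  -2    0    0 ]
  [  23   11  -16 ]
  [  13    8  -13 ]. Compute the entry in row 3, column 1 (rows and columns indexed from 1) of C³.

187

Characteristic polynomial: s^3 + 4s^2 - 11s - 30 = (s - 3)(s + 2)(s + 5), so the eigenvalues are -5, -2, 3.
s=-2: eigenvector (1, -3, -1).
s=3: eigenvector (0, 2, 1).
s=-5: eigenvector (0, 1, 1).
P = [[1, 0, 0], [-3, 2, 1], [-1, 1, 1]], D = diag(-2, 3, -5), P⁻¹ = [[1, 0, 0], [2, 1, -1], [-1, -1, 2]].
C³ = P·diag(-8, 27, -125)·P⁻¹ = [[-8, 0, 0], [257, 179, -304], [187, 152, -277]].
The requested entry is 187.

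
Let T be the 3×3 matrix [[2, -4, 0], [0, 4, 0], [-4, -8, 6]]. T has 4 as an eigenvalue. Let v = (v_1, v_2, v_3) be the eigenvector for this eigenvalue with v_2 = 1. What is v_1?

-2

T − 4I = [[-2, -4, 0], [0, 0, 0], [-4, -8, 2]].
Solving (T − 4I)v = 0 gives the eigenspace spanned by (-2, 1, 0).
With v_2 = 1, v = (-2, 1, 0), so v_1 = -2.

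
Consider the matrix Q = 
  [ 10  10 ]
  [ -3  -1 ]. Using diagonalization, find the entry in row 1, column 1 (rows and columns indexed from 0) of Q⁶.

-53549

Characteristic polynomial: r^2 - 9r + 20 = (r - 5)(r - 4), so the eigenvalues are 4, 5.
r=5: eigenvector (-2, 1).
r=4: eigenvector (-5, 3).
P = [[-2, -5], [1, 3]], D = diag(5, 4), P⁻¹ = [[-3, -5], [1, 2]].
Q⁶ = P·diag(15625, 4096)·P⁻¹ = [[73270, 115290], [-34587, -53549]].
The requested entry is -53549.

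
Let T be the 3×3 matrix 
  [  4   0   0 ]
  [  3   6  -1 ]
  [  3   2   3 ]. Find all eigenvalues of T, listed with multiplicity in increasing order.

4, 4, 5

Characteristic polynomial: p(r) = r^3 - 13r^2 + 56r - 80 = (r - 5)(r - 4)^2.
Roots (with multiplicity): 4, 4, 5.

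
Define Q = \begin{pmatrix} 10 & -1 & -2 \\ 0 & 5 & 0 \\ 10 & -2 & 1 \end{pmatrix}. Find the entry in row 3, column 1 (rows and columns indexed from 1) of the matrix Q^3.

910

Characteristic polynomial: t^3 - 16t^2 + 85t - 150 = (t - 6)(t - 5)^2, so the eigenvalues are 5, 5, 6.
t=6: eigenvector (1, 0, 2).
t=5: eigenvector (1, 1, 2).
t=5: eigenvector (2, 0, 5).
P = [[1, 1, 2], [0, 1, 0], [2, 2, 5]], D = diag(6, 5, 5), P⁻¹ = [[5, -1, -2], [0, 1, 0], [-2, 0, 1]].
Q³ = P·diag(216, 125, 125)·P⁻¹ = [[580, -91, -182], [0, 125, 0], [910, -182, -239]].
The requested entry is 910.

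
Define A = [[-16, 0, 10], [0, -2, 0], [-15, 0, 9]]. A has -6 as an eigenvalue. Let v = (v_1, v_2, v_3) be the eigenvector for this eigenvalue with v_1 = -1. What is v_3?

A + 6I = [[-10, 0, 10], [0, 4, 0], [-15, 0, 15]].
Solving (A + 6I)v = 0 gives the eigenspace spanned by (-1, 0, -1).
With v_1 = -1, v = (-1, 0, -1), so v_3 = -1.

-1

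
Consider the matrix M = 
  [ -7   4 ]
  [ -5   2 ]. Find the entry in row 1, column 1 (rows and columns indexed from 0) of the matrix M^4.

-244

Characteristic polynomial: μ^2 + 5μ + 6 = (μ + 2)(μ + 3), so the eigenvalues are -3, -2.
μ=-3: eigenvector (1, 1).
μ=-2: eigenvector (4, 5).
P = [[1, 4], [1, 5]], D = diag(-3, -2), P⁻¹ = [[5, -4], [-1, 1]].
M⁴ = P·diag(81, 16)·P⁻¹ = [[341, -260], [325, -244]].
The requested entry is -244.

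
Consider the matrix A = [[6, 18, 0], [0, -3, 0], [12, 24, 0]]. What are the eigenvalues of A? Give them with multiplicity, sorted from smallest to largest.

-3, 0, 6

Characteristic polynomial: p(λ) = λ^3 - 3λ^2 - 18λ = λ(λ - 6)(λ + 3).
Roots (with multiplicity): -3, 0, 6.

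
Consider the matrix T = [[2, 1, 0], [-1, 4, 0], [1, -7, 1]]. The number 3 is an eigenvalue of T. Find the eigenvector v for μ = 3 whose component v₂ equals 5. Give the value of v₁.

5

T − 3I = [[-1, 1, 0], [-1, 1, 0], [1, -7, -2]].
Solving (T − 3I)v = 0 gives the eigenspace spanned by (5, 5, -15).
With v₂ = 5, v = (5, 5, -15), so v₁ = 5.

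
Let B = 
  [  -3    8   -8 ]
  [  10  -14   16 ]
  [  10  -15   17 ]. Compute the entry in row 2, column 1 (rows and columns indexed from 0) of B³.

Characteristic polynomial: s^3 - 7s + 6 = (s - 2)(s - 1)(s + 3), so the eigenvalues are -3, 1, 2.
s=2: eigenvector (0, 1, 1).
s=-3: eigenvector (1, -2, -2).
s=1: eigenvector (-2, 4, 5).
P = [[0, 1, -2], [1, -2, 4], [1, -2, 5]], D = diag(2, -3, 1), P⁻¹ = [[2, 1, 0], [1, -2, 2], [0, -1, 1]].
B³ = P·diag(8, -27, 1)·P⁻¹ = [[-27, 56, -56], [70, -104, 112], [70, -105, 113]].
The requested entry is -105.

-105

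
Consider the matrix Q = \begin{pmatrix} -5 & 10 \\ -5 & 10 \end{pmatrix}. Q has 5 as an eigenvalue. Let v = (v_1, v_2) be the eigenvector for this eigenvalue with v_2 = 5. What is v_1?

5

Q − 5I = [[-10, 10], [-5, 5]].
Solving (Q − 5I)v = 0 gives the eigenspace spanned by (5, 5).
With v_2 = 5, v = (5, 5), so v_1 = 5.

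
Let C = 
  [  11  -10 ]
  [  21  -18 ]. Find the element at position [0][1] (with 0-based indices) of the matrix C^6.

Characteristic polynomial: s^2 + 7s + 12 = (s + 3)(s + 4), so the eigenvalues are -4, -3.
s=-4: eigenvector (-2, -3).
s=-3: eigenvector (5, 7).
P = [[-2, 5], [-3, 7]], D = diag(-4, -3), P⁻¹ = [[7, -5], [3, -2]].
C⁶ = P·diag(4096, 729)·P⁻¹ = [[-46409, 33670], [-70707, 51234]].
The requested entry is 33670.

33670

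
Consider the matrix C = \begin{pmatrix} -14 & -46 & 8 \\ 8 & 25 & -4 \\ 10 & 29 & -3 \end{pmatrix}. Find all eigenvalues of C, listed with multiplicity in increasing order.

Characteristic polynomial: p(λ) = λ^3 - 8λ^2 + 21λ - 18 = (λ - 3)^2(λ - 2).
Roots (with multiplicity): 2, 3, 3.

2, 3, 3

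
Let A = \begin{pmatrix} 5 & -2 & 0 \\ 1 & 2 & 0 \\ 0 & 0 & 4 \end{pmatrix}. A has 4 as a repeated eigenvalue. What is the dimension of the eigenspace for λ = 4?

2

A − 4I = [[1, -2, 0], [1, -2, 0], [0, 0, 0]].
This matrix has rank 1, so its null space has dimension 3 − 1 = 2.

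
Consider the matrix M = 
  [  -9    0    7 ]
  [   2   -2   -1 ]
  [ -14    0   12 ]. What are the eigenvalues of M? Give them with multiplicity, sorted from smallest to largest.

-2, -2, 5

Characteristic polynomial: p(t) = t^3 - t^2 - 16t - 20 = (t - 5)(t + 2)^2.
Roots (with multiplicity): -2, -2, 5.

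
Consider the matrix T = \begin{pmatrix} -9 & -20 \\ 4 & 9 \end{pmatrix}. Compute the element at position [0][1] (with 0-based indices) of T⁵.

-20

Characteristic polynomial: s^2 - 1 = (s - 1)(s + 1), so the eigenvalues are -1, 1.
s=1: eigenvector (-2, 1).
s=-1: eigenvector (5, -2).
P = [[-2, 5], [1, -2]], D = diag(1, -1), P⁻¹ = [[2, 5], [1, 2]].
T⁵ = P·diag(1, -1)·P⁻¹ = [[-9, -20], [4, 9]].
The requested entry is -20.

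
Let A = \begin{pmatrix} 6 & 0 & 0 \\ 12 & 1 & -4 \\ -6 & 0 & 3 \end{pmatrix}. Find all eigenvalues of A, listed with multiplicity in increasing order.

Characteristic polynomial: p(λ) = λ^3 - 10λ^2 + 27λ - 18 = (λ - 6)(λ - 3)(λ - 1).
Roots (with multiplicity): 1, 3, 6.

1, 3, 6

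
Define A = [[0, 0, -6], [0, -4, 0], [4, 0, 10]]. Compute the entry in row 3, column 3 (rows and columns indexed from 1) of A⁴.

3376

Characteristic polynomial: μ^3 - 6μ^2 - 16μ + 96 = (μ - 6)(μ - 4)(μ + 4), so the eigenvalues are -4, 4, 6.
μ=6: eigenvector (-1, 0, 1).
μ=-4: eigenvector (0, 1, 0).
μ=4: eigenvector (3, 0, -2).
P = [[-1, 0, 3], [0, 1, 0], [1, 0, -2]], D = diag(6, -4, 4), P⁻¹ = [[2, 0, 3], [0, 1, 0], [1, 0, 1]].
A⁴ = P·diag(1296, 256, 256)·P⁻¹ = [[-1824, 0, -3120], [0, 256, 0], [2080, 0, 3376]].
The requested entry is 3376.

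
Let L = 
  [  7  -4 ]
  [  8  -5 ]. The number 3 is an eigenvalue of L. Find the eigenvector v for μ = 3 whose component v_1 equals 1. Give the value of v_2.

L − 3I = [[4, -4], [8, -8]].
Solving (L − 3I)v = 0 gives the eigenspace spanned by (1, 1).
With v_1 = 1, v = (1, 1), so v_2 = 1.

1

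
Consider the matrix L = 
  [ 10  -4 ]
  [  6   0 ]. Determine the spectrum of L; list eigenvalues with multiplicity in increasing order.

4, 6

Characteristic polynomial: p(r) = r^2 - 10r + 24 = (r - 6)(r - 4).
Roots (with multiplicity): 4, 6.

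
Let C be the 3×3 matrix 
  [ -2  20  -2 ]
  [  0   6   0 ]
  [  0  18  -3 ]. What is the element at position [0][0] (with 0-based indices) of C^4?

Characteristic polynomial: r^3 - r^2 - 24r - 36 = (r - 6)(r + 2)(r + 3), so the eigenvalues are -3, -2, 6.
r=-2: eigenvector (1, 0, 0).
r=6: eigenvector (2, 1, 2).
r=-3: eigenvector (2, 0, 1).
P = [[1, 2, 2], [0, 1, 0], [0, 2, 1]], D = diag(-2, 6, -3), P⁻¹ = [[1, 2, -2], [0, 1, 0], [0, -2, 1]].
C⁴ = P·diag(16, 1296, 81)·P⁻¹ = [[16, 2300, 130], [0, 1296, 0], [0, 2430, 81]].
The requested entry is 16.

16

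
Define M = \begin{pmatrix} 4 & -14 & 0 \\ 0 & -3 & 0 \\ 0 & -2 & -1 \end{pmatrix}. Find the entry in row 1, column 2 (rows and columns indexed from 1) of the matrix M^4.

-350

Characteristic polynomial: λ^3 - 13λ - 12 = (λ - 4)(λ + 1)(λ + 3), so the eigenvalues are -3, -1, 4.
λ=4: eigenvector (1, 0, 0).
λ=-1: eigenvector (0, 0, 1).
λ=-3: eigenvector (2, 1, 1).
P = [[1, 0, 2], [0, 0, 1], [0, 1, 1]], D = diag(4, -1, -3), P⁻¹ = [[1, -2, 0], [0, -1, 1], [0, 1, 0]].
M⁴ = P·diag(256, 1, 81)·P⁻¹ = [[256, -350, 0], [0, 81, 0], [0, 80, 1]].
The requested entry is -350.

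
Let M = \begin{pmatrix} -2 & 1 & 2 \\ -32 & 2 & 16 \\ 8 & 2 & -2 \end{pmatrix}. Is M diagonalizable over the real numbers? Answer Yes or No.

No

Characteristic polynomial: p(t) = t^3 + 2t^2 - 20t + 24 = (t - 2)^2(t + 6).
t = 2 has algebraic multiplicity 2; rank(M − 2I) = 2, so geometric multiplicity = 1.
Geometric multiplicity < algebraic multiplicity, so M is not diagonalizable.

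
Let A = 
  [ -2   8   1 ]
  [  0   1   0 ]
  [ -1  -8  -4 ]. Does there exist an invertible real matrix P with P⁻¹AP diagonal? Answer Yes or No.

No

Characteristic polynomial: p(t) = t^3 + 5t^2 + 3t - 9 = (t - 1)(t + 3)^2.
t = -3 has algebraic multiplicity 2; rank(A + 3I) = 2, so geometric multiplicity = 1.
Geometric multiplicity < algebraic multiplicity, so A is not diagonalizable.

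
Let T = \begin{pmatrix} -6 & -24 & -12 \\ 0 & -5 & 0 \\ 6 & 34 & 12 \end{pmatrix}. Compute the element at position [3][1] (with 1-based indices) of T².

36

Characteristic polynomial: s^3 - s^2 - 30s = s(s - 6)(s + 5), so the eigenvalues are -5, 0, 6.
s=0: eigenvector (2, 0, -1).
s=-5: eigenvector (0, 1, -2).
s=6: eigenvector (1, 0, -1).
P = [[2, 0, 1], [0, 1, 0], [-1, -2, -1]], D = diag(0, -5, 6), P⁻¹ = [[1, 2, 1], [0, 1, 0], [-1, -4, -2]].
T² = P·diag(0, 25, 36)·P⁻¹ = [[-36, -144, -72], [0, 25, 0], [36, 94, 72]].
The requested entry is 36.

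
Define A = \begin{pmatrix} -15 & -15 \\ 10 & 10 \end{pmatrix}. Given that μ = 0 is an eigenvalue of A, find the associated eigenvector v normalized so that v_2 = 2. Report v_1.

-2

A = [[-15, -15], [10, 10]].
Solving (A)v = 0 gives the eigenspace spanned by (-2, 2).
With v_2 = 2, v = (-2, 2), so v_1 = -2.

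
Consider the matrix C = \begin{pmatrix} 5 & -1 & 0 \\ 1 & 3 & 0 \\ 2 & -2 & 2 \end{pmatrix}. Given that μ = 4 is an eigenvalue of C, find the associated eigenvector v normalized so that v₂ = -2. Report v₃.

0

C − 4I = [[1, -1, 0], [1, -1, 0], [2, -2, -2]].
Solving (C − 4I)v = 0 gives the eigenspace spanned by (-2, -2, 0).
With v₂ = -2, v = (-2, -2, 0), so v₃ = 0.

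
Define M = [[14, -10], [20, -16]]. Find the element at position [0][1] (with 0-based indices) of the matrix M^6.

42560

Characteristic polynomial: μ^2 + 2μ - 24 = (μ - 4)(μ + 6), so the eigenvalues are -6, 4.
μ=4: eigenvector (1, 1).
μ=-6: eigenvector (-1, -2).
P = [[1, -1], [1, -2]], D = diag(4, -6), P⁻¹ = [[2, -1], [1, -1]].
M⁶ = P·diag(4096, 46656)·P⁻¹ = [[-38464, 42560], [-85120, 89216]].
The requested entry is 42560.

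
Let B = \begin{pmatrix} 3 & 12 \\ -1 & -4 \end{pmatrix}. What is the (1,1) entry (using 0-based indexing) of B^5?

Characteristic polynomial: μ^2 + μ = μ(μ + 1), so the eigenvalues are -1, 0.
μ=-1: eigenvector (-3, 1).
μ=0: eigenvector (4, -1).
P = [[-3, 4], [1, -1]], D = diag(-1, 0), P⁻¹ = [[1, 4], [1, 3]].
B⁵ = P·diag(-1, 0)·P⁻¹ = [[3, 12], [-1, -4]].
The requested entry is -4.

-4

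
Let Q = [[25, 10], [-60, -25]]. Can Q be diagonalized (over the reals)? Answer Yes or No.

Yes

Characteristic polynomial: p(μ) = μ^2 - 25 = (μ - 5)(μ + 5).
All 2 eigenvalues are distinct, so Q is diagonalizable.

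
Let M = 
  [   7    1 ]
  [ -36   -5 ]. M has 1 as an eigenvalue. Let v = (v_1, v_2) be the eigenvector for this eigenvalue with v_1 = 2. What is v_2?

-12

M − 1I = [[6, 1], [-36, -6]].
Solving (M − 1I)v = 0 gives the eigenspace spanned by (2, -12).
With v_1 = 2, v = (2, -12), so v_2 = -12.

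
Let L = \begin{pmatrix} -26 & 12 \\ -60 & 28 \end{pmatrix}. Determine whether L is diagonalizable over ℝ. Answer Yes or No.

Characteristic polynomial: p(s) = s^2 - 2s - 8 = (s - 4)(s + 2).
All 2 eigenvalues are distinct, so L is diagonalizable.

Yes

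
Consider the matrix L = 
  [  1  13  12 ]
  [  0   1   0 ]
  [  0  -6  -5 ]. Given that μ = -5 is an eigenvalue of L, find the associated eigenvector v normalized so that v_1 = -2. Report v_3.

L + 5I = [[6, 13, 12], [0, 6, 0], [0, -6, 0]].
Solving (L + 5I)v = 0 gives the eigenspace spanned by (-2, 0, 1).
With v_1 = -2, v = (-2, 0, 1), so v_3 = 1.

1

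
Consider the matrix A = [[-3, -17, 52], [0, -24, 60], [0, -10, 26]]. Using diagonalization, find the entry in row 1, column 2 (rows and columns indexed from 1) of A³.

-449

Characteristic polynomial: λ^3 + λ^2 - 30λ - 72 = (λ - 6)(λ + 3)(λ + 4), so the eigenvalues are -4, -3, 6.
λ=-4: eigenvector (-1, 3, 1).
λ=-3: eigenvector (1, 0, 0).
λ=6: eigenvector (2, 2, 1).
P = [[-1, 1, 2], [3, 0, 2], [1, 0, 1]], D = diag(-4, -3, 6), P⁻¹ = [[0, 1, -2], [1, 3, -8], [0, -1, 3]].
A³ = P·diag(-64, -27, 216)·P⁻¹ = [[-27, -449, 1384], [0, -624, 1680], [0, -280, 776]].
The requested entry is -449.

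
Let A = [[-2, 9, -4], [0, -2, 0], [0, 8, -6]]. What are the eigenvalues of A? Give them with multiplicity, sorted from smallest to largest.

-6, -2, -2

Characteristic polynomial: p(t) = t^3 + 10t^2 + 28t + 24 = (t + 2)^2(t + 6).
Roots (with multiplicity): -6, -2, -2.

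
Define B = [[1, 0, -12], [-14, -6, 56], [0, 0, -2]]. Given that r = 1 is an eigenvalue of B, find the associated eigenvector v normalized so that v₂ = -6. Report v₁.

B − 1I = [[0, 0, -12], [-14, -7, 56], [0, 0, -3]].
Solving (B − 1I)v = 0 gives the eigenspace spanned by (3, -6, 0).
With v₂ = -6, v = (3, -6, 0), so v₁ = 3.

3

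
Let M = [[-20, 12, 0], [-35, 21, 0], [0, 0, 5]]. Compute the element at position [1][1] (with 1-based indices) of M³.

Characteristic polynomial: t^3 - 6t^2 + 5t = t(t - 5)(t - 1), so the eigenvalues are 0, 1, 5.
t=0: eigenvector (3, 5, 0).
t=1: eigenvector (4, 7, 0).
t=5: eigenvector (0, 0, 1).
P = [[3, 4, 0], [5, 7, 0], [0, 0, 1]], D = diag(0, 1, 5), P⁻¹ = [[7, -4, 0], [-5, 3, 0], [0, 0, 1]].
M³ = P·diag(0, 1, 125)·P⁻¹ = [[-20, 12, 0], [-35, 21, 0], [0, 0, 125]].
The requested entry is -20.

-20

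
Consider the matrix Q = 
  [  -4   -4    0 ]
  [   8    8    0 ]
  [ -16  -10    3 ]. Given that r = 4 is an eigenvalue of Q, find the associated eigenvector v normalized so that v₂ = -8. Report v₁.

Q − 4I = [[-8, -4, 0], [8, 4, 0], [-16, -10, -1]].
Solving (Q − 4I)v = 0 gives the eigenspace spanned by (4, -8, 16).
With v₂ = -8, v = (4, -8, 16), so v₁ = 4.

4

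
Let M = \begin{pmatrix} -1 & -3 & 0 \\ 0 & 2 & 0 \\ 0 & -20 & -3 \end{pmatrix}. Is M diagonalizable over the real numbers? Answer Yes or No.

Characteristic polynomial: p(r) = r^3 + 2r^2 - 5r - 6 = (r - 2)(r + 1)(r + 3).
All 3 eigenvalues are distinct, so M is diagonalizable.

Yes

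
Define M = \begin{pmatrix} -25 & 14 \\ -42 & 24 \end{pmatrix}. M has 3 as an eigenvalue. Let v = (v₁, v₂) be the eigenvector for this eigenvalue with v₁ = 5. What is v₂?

10

M − 3I = [[-28, 14], [-42, 21]].
Solving (M − 3I)v = 0 gives the eigenspace spanned by (5, 10).
With v₁ = 5, v = (5, 10), so v₂ = 10.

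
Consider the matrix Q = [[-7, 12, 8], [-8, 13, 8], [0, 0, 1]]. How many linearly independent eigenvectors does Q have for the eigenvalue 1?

2

Q − 1I = [[-8, 12, 8], [-8, 12, 8], [0, 0, 0]].
This matrix has rank 1, so its null space has dimension 3 − 1 = 2.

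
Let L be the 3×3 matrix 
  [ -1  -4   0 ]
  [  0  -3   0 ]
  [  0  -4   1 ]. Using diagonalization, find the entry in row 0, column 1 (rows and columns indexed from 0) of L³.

Characteristic polynomial: λ^3 + 3λ^2 - λ - 3 = (λ - 1)(λ + 1)(λ + 3), so the eigenvalues are -3, -1, 1.
λ=-1: eigenvector (1, 0, 0).
λ=-3: eigenvector (2, 1, 1).
λ=1: eigenvector (0, 0, 1).
P = [[1, 2, 0], [0, 1, 0], [0, 1, 1]], D = diag(-1, -3, 1), P⁻¹ = [[1, -2, 0], [0, 1, 0], [0, -1, 1]].
L³ = P·diag(-1, -27, 1)·P⁻¹ = [[-1, -52, 0], [0, -27, 0], [0, -28, 1]].
The requested entry is -52.

-52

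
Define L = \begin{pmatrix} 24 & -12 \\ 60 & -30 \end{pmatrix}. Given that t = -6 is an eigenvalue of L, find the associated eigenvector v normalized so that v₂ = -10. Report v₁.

-4

L + 6I = [[30, -12], [60, -24]].
Solving (L + 6I)v = 0 gives the eigenspace spanned by (-4, -10).
With v₂ = -10, v = (-4, -10), so v₁ = -4.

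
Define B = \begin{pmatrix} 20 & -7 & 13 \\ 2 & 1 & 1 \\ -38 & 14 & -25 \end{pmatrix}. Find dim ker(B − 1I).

1

B − 1I = [[19, -7, 13], [2, 0, 1], [-38, 14, -26]].
This matrix has rank 2, so its null space has dimension 3 − 2 = 1.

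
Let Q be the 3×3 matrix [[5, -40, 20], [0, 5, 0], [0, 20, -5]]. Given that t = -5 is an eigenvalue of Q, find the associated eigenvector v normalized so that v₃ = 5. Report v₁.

Q + 5I = [[10, -40, 20], [0, 10, 0], [0, 20, 0]].
Solving (Q + 5I)v = 0 gives the eigenspace spanned by (-10, 0, 5).
With v₃ = 5, v = (-10, 0, 5), so v₁ = -10.

-10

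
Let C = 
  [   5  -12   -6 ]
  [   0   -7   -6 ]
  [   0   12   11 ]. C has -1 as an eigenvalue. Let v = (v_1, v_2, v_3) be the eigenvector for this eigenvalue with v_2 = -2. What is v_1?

C + 1I = [[6, -12, -6], [0, -6, -6], [0, 12, 12]].
Solving (C + 1I)v = 0 gives the eigenspace spanned by (-2, -2, 2).
With v_2 = -2, v = (-2, -2, 2), so v_1 = -2.

-2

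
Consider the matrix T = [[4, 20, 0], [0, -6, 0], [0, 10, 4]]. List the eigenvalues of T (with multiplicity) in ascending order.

Characteristic polynomial: p(s) = s^3 - 2s^2 - 32s + 96 = (s - 4)^2(s + 6).
Roots (with multiplicity): -6, 4, 4.

-6, 4, 4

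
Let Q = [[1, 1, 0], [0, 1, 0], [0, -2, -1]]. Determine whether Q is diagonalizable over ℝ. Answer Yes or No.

Characteristic polynomial: p(λ) = λ^3 - λ^2 - λ + 1 = (λ - 1)^2(λ + 1).
λ = 1 has algebraic multiplicity 2; rank(Q − 1I) = 2, so geometric multiplicity = 1.
Geometric multiplicity < algebraic multiplicity, so Q is not diagonalizable.

No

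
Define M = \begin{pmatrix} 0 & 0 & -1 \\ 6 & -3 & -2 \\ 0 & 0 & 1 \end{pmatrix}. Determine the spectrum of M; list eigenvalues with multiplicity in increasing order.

Characteristic polynomial: p(μ) = μ^3 + 2μ^2 - 3μ = μ(μ - 1)(μ + 3).
Roots (with multiplicity): -3, 0, 1.

-3, 0, 1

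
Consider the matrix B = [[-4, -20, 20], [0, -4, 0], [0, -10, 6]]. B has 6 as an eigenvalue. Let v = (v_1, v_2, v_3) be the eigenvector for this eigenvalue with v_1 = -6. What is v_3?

-3

B − 6I = [[-10, -20, 20], [0, -10, 0], [0, -10, 0]].
Solving (B − 6I)v = 0 gives the eigenspace spanned by (-6, 0, -3).
With v_1 = -6, v = (-6, 0, -3), so v_3 = -3.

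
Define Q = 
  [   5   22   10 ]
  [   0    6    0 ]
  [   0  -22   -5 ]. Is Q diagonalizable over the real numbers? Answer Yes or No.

Yes

Characteristic polynomial: p(μ) = μ^3 - 6μ^2 - 25μ + 150 = (μ - 6)(μ - 5)(μ + 5).
All 3 eigenvalues are distinct, so Q is diagonalizable.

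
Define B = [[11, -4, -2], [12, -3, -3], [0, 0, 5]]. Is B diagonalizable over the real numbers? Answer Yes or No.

No

Characteristic polynomial: p(t) = t^3 - 13t^2 + 55t - 75 = (t - 5)^2(t - 3).
t = 5 has algebraic multiplicity 2; rank(B − 5I) = 2, so geometric multiplicity = 1.
Geometric multiplicity < algebraic multiplicity, so B is not diagonalizable.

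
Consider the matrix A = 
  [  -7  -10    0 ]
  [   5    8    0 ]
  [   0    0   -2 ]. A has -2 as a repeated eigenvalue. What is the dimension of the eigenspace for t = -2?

A + 2I = [[-5, -10, 0], [5, 10, 0], [0, 0, 0]].
This matrix has rank 1, so its null space has dimension 3 − 1 = 2.

2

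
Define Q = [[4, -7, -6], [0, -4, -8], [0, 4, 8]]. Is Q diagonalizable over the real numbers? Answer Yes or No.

No

Characteristic polynomial: p(r) = r^3 - 8r^2 + 16r = r(r - 4)^2.
r = 4 has algebraic multiplicity 2; rank(Q − 4I) = 2, so geometric multiplicity = 1.
Geometric multiplicity < algebraic multiplicity, so Q is not diagonalizable.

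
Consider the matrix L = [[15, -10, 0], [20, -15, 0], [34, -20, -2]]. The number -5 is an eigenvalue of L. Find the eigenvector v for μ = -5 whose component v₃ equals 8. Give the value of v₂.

8

L + 5I = [[20, -10, 0], [20, -10, 0], [34, -20, 3]].
Solving (L + 5I)v = 0 gives the eigenspace spanned by (4, 8, 8).
With v₃ = 8, v = (4, 8, 8), so v₂ = 8.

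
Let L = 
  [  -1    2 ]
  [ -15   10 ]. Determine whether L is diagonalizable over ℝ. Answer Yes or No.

Yes

Characteristic polynomial: p(s) = s^2 - 9s + 20 = (s - 5)(s - 4).
All 2 eigenvalues are distinct, so L is diagonalizable.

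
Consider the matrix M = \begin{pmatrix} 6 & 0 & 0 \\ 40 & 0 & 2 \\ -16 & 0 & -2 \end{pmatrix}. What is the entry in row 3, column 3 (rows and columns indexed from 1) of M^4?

Characteristic polynomial: μ^3 - 4μ^2 - 12μ = μ(μ - 6)(μ + 2), so the eigenvalues are -2, 0, 6.
μ=6: eigenvector (1, 6, -2).
μ=-2: eigenvector (0, -1, 1).
μ=0: eigenvector (0, 1, 0).
P = [[1, 0, 0], [6, -1, 1], [-2, 1, 0]], D = diag(6, -2, 0), P⁻¹ = [[1, 0, 0], [2, 0, 1], [-4, 1, 1]].
M⁴ = P·diag(1296, 16, 0)·P⁻¹ = [[1296, 0, 0], [7744, 0, -16], [-2560, 0, 16]].
The requested entry is 16.

16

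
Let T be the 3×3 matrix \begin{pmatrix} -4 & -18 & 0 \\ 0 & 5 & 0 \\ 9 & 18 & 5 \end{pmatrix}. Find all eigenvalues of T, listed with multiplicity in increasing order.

-4, 5, 5

Characteristic polynomial: p(μ) = μ^3 - 6μ^2 - 15μ + 100 = (μ - 5)^2(μ + 4).
Roots (with multiplicity): -4, 5, 5.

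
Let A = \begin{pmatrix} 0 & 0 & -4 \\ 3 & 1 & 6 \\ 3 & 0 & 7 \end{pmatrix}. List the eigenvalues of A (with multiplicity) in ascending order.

1, 3, 4

Characteristic polynomial: p(s) = s^3 - 8s^2 + 19s - 12 = (s - 4)(s - 3)(s - 1).
Roots (with multiplicity): 1, 3, 4.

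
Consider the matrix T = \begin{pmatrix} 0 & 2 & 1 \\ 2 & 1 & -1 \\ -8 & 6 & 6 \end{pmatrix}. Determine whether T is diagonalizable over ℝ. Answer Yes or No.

No

Characteristic polynomial: p(r) = r^3 - 7r^2 + 16r - 12 = (r - 3)(r - 2)^2.
r = 2 has algebraic multiplicity 2; rank(T − 2I) = 2, so geometric multiplicity = 1.
Geometric multiplicity < algebraic multiplicity, so T is not diagonalizable.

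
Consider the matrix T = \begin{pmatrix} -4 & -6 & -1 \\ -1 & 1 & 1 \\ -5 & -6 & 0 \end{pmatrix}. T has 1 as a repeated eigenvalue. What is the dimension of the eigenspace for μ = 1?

1

T − 1I = [[-5, -6, -1], [-1, 0, 1], [-5, -6, -1]].
This matrix has rank 2, so its null space has dimension 3 − 2 = 1.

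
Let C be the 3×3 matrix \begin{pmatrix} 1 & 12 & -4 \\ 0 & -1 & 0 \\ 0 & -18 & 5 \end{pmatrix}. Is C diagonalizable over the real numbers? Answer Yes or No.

Characteristic polynomial: p(μ) = μ^3 - 5μ^2 - μ + 5 = (μ - 5)(μ - 1)(μ + 1).
All 3 eigenvalues are distinct, so C is diagonalizable.

Yes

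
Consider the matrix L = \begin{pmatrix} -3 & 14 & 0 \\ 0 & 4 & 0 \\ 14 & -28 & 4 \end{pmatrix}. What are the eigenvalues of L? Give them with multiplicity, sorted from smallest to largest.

-3, 4, 4

Characteristic polynomial: p(λ) = λ^3 - 5λ^2 - 8λ + 48 = (λ - 4)^2(λ + 3).
Roots (with multiplicity): -3, 4, 4.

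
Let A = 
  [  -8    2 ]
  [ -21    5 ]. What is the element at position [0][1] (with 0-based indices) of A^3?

Characteristic polynomial: μ^2 + 3μ + 2 = (μ + 1)(μ + 2), so the eigenvalues are -2, -1.
μ=-1: eigenvector (2, 7).
μ=-2: eigenvector (1, 3).
P = [[2, 1], [7, 3]], D = diag(-1, -2), P⁻¹ = [[-3, 1], [7, -2]].
A³ = P·diag(-1, -8)·P⁻¹ = [[-50, 14], [-147, 41]].
The requested entry is 14.

14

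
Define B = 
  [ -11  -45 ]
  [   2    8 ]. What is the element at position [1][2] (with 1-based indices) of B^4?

675

Characteristic polynomial: μ^2 + 3μ + 2 = (μ + 1)(μ + 2), so the eigenvalues are -2, -1.
μ=-1: eigenvector (-9, 2).
μ=-2: eigenvector (-5, 1).
P = [[-9, -5], [2, 1]], D = diag(-1, -2), P⁻¹ = [[1, 5], [-2, -9]].
B⁴ = P·diag(1, 16)·P⁻¹ = [[151, 675], [-30, -134]].
The requested entry is 675.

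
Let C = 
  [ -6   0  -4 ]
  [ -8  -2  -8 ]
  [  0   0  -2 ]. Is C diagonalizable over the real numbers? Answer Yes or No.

Yes

Characteristic polynomial: p(μ) = μ^3 + 10μ^2 + 28μ + 24 = (μ + 2)^2(μ + 6).
μ = -2 has algebraic multiplicity 2; rank(C + 2I) = 1, so geometric multiplicity = 2.
Every eigenvalue has geometric = algebraic multiplicity, so C is diagonalizable.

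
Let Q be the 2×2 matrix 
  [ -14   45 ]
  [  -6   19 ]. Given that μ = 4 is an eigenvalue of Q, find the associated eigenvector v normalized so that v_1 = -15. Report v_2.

Q − 4I = [[-18, 45], [-6, 15]].
Solving (Q − 4I)v = 0 gives the eigenspace spanned by (-15, -6).
With v_1 = -15, v = (-15, -6), so v_2 = -6.

-6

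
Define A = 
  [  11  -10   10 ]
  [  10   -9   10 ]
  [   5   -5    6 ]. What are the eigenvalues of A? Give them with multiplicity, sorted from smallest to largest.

Characteristic polynomial: p(λ) = λ^3 - 8λ^2 + 13λ - 6 = (λ - 6)(λ - 1)^2.
Roots (with multiplicity): 1, 1, 6.

1, 1, 6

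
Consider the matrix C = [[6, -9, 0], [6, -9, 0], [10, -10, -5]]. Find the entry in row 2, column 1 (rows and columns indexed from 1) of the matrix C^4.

-162

Characteristic polynomial: s^3 + 8s^2 + 15s = s(s + 3)(s + 5), so the eigenvalues are -5, -3, 0.
s=0: eigenvector (-3, -2, -2).
s=-3: eigenvector (1, 1, 0).
s=-5: eigenvector (0, 0, 1).
P = [[-3, 1, 0], [-2, 1, 0], [-2, 0, 1]], D = diag(0, -3, -5), P⁻¹ = [[-1, 1, 0], [-2, 3, 0], [-2, 2, 1]].
C⁴ = P·diag(0, 81, 625)·P⁻¹ = [[-162, 243, 0], [-162, 243, 0], [-1250, 1250, 625]].
The requested entry is -162.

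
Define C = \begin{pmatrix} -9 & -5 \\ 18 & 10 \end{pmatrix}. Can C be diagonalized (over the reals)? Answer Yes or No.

Characteristic polynomial: p(t) = t^2 - t = t(t - 1).
All 2 eigenvalues are distinct, so C is diagonalizable.

Yes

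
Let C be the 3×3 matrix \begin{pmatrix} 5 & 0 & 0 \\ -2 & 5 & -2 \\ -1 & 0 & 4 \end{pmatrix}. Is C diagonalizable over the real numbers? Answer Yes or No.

Characteristic polynomial: p(μ) = μ^3 - 14μ^2 + 65μ - 100 = (μ - 5)^2(μ - 4).
μ = 5 has algebraic multiplicity 2; rank(C − 5I) = 1, so geometric multiplicity = 2.
Every eigenvalue has geometric = algebraic multiplicity, so C is diagonalizable.

Yes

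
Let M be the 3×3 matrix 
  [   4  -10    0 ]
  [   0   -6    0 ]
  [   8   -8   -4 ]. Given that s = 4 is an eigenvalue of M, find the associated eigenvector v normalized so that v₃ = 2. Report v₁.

2

M − 4I = [[0, -10, 0], [0, -10, 0], [8, -8, -8]].
Solving (M − 4I)v = 0 gives the eigenspace spanned by (2, 0, 2).
With v₃ = 2, v = (2, 0, 2), so v₁ = 2.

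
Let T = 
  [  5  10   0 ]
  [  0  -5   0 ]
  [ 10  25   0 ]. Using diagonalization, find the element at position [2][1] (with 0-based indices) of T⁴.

Characteristic polynomial: s^3 - 25s = s(s - 5)(s + 5), so the eigenvalues are -5, 0, 5.
s=5: eigenvector (1, 0, 2).
s=-5: eigenvector (-1, 1, -3).
s=0: eigenvector (0, 0, 1).
P = [[1, -1, 0], [0, 1, 0], [2, -3, 1]], D = diag(5, -5, 0), P⁻¹ = [[1, 1, 0], [0, 1, 0], [-2, 1, 1]].
T⁴ = P·diag(625, 625, 0)·P⁻¹ = [[625, 0, 0], [0, 625, 0], [1250, -625, 0]].
The requested entry is -625.

-625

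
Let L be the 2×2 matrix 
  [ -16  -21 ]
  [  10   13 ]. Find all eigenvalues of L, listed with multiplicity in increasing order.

Characteristic polynomial: p(r) = r^2 + 3r + 2 = (r + 1)(r + 2).
Roots (with multiplicity): -2, -1.

-2, -1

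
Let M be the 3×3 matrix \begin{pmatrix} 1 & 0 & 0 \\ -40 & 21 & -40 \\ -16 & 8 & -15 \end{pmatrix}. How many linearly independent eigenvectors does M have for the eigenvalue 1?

M − 1I = [[0, 0, 0], [-40, 20, -40], [-16, 8, -16]].
This matrix has rank 1, so its null space has dimension 3 − 1 = 2.

2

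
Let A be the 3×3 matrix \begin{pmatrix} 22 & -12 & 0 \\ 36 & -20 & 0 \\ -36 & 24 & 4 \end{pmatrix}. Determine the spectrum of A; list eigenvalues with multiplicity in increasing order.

Characteristic polynomial: p(s) = s^3 - 6s^2 + 32 = (s - 4)^2(s + 2).
Roots (with multiplicity): -2, 4, 4.

-2, 4, 4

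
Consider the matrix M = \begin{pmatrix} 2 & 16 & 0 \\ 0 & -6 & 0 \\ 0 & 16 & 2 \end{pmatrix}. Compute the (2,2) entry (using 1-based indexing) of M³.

Characteristic polynomial: λ^3 + 2λ^2 - 20λ + 24 = (λ - 2)^2(λ + 6), so the eigenvalues are -6, 2, 2.
λ=2: eigenvector (1, 0, 0).
λ=-6: eigenvector (-2, 1, -2).
λ=2: eigenvector (1, 0, 1).
P = [[1, -2, 1], [0, 1, 0], [0, -2, 1]], D = diag(2, -6, 2), P⁻¹ = [[1, 0, -1], [0, 1, 0], [0, 2, 1]].
M³ = P·diag(8, -216, 8)·P⁻¹ = [[8, 448, 0], [0, -216, 0], [0, 448, 8]].
The requested entry is -216.

-216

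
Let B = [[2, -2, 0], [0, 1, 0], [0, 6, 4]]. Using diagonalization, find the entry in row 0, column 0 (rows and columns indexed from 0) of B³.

8

Characteristic polynomial: λ^3 - 7λ^2 + 14λ - 8 = (λ - 4)(λ - 2)(λ - 1), so the eigenvalues are 1, 2, 4.
λ=4: eigenvector (0, 0, 1).
λ=1: eigenvector (2, 1, -2).
λ=2: eigenvector (1, 0, 0).
P = [[0, 2, 1], [0, 1, 0], [1, -2, 0]], D = diag(4, 1, 2), P⁻¹ = [[0, 2, 1], [0, 1, 0], [1, -2, 0]].
B³ = P·diag(64, 1, 8)·P⁻¹ = [[8, -14, 0], [0, 1, 0], [0, 126, 64]].
The requested entry is 8.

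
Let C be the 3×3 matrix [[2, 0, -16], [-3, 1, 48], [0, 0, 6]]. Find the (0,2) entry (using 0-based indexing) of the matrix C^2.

-128

Characteristic polynomial: t^3 - 9t^2 + 20t - 12 = (t - 6)(t - 2)(t - 1), so the eigenvalues are 1, 2, 6.
t=2: eigenvector (1, -3, 0).
t=6: eigenvector (-4, 12, 1).
t=1: eigenvector (0, 1, 0).
P = [[1, -4, 0], [-3, 12, 1], [0, 1, 0]], D = diag(2, 6, 1), P⁻¹ = [[1, 0, 4], [0, 0, 1], [3, 1, 0]].
C² = P·diag(4, 36, 1)·P⁻¹ = [[4, 0, -128], [-9, 1, 384], [0, 0, 36]].
The requested entry is -128.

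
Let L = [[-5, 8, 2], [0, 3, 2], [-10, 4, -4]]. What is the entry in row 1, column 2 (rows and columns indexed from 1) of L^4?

-8

Characteristic polynomial: r^3 + 6r^2 + 5r = r(r + 1)(r + 5), so the eigenvalues are -5, -1, 0.
r=0: eigenvector (2, 2, -3).
r=-5: eigenvector (0, 1, -4).
r=-1: eigenvector (1, 1, -2).
P = [[2, 0, 1], [2, 1, 1], [-3, -4, -2]], D = diag(0, -5, -1), P⁻¹ = [[-2, 4, 1], [-1, 1, 0], [5, -8, -2]].
L⁴ = P·diag(0, 625, 1)·P⁻¹ = [[5, -8, -2], [-620, 617, -2], [2490, -2484, 4]].
The requested entry is -8.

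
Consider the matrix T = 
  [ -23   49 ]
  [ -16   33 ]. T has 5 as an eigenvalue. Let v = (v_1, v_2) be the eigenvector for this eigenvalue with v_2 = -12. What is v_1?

-21

T − 5I = [[-28, 49], [-16, 28]].
Solving (T − 5I)v = 0 gives the eigenspace spanned by (-21, -12).
With v_2 = -12, v = (-21, -12), so v_1 = -21.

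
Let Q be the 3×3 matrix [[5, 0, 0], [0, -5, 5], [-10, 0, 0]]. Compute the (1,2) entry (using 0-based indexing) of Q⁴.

-625

Characteristic polynomial: r^3 - 25r = r(r - 5)(r + 5), so the eigenvalues are -5, 0, 5.
r=-5: eigenvector (0, 1, 0).
r=5: eigenvector (1, -1, -2).
r=0: eigenvector (0, 1, 1).
P = [[0, 1, 0], [1, -1, 1], [0, -2, 1]], D = diag(-5, 5, 0), P⁻¹ = [[-1, 1, -1], [1, 0, 0], [2, 0, 1]].
Q⁴ = P·diag(625, 625, 0)·P⁻¹ = [[625, 0, 0], [-1250, 625, -625], [-1250, 0, 0]].
The requested entry is -625.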